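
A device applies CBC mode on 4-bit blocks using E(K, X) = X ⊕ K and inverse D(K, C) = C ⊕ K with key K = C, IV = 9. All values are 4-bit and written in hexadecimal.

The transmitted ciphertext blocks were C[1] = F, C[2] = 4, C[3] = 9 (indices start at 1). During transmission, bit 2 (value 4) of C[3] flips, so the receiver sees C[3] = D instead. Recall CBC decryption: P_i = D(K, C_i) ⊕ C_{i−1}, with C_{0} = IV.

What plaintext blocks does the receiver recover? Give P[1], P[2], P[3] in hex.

Only C[3] changed, to D. In CBC, a change in C_i garbles P_i and flips the same bit in P_{i+1}. Decrypting the received ciphertext:
P[1]: D(K, F) = 3; 3 ⊕ 9 = A.
P[2]: D(K, 4) = 8; 8 ⊕ F = 7.
P[3]: D(K, D) = 1; 1 ⊕ 4 = 5.
Blocks that differ from the original plaintext: P[3].

P[1] = A, P[2] = 7, P[3] = 5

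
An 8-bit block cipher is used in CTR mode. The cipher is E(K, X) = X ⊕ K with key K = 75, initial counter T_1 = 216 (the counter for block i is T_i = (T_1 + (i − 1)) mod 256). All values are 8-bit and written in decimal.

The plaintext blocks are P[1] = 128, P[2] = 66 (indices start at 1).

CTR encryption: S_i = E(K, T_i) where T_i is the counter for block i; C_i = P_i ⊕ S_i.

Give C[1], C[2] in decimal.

C[1] = 19, C[2] = 208

C[1]: T = 216, S = E(K, T) = 147; 128 ⊕ 147 = 19.
C[2]: T = 217, S = E(K, T) = 146; 66 ⊕ 146 = 208.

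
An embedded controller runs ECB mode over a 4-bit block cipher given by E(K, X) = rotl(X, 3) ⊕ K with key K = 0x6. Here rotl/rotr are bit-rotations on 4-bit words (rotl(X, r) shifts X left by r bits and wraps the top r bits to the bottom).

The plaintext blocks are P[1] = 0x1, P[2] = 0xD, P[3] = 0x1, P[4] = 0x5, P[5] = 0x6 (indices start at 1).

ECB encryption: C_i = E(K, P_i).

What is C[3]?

C[3] = 0xE

C[3]: E(K, 0x1) = 0xE.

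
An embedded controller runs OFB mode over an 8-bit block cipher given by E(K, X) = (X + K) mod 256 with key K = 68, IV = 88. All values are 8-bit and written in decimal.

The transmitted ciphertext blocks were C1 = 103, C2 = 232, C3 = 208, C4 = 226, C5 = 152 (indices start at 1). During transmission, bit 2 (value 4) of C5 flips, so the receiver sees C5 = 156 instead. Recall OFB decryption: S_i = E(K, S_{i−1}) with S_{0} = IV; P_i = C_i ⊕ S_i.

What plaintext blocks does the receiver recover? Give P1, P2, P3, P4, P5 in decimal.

P1 = 251, P2 = 8, P3 = 244, P4 = 138, P5 = 48

Only C5 changed, to 156. In OFB, a change in C_i flips the same bit in P_i only; the keystream is unaffected. Decrypting the received ciphertext:
P1: S = E(K, 88) = 156; 103 ⊕ 156 = 251.
P2: S = E(K, 156) = 224; 232 ⊕ 224 = 8.
P3: S = E(K, 224) = 36; 208 ⊕ 36 = 244.
P4: S = E(K, 36) = 104; 226 ⊕ 104 = 138.
P5: S = E(K, 104) = 172; 156 ⊕ 172 = 48.
Blocks that differ from the original plaintext: P5.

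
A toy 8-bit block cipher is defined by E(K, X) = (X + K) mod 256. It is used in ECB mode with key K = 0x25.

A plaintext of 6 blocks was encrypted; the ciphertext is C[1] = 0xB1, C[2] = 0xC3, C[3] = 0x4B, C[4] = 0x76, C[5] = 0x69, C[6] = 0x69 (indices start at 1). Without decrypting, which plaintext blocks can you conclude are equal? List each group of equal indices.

P[5] = P[6]

ECB encrypts each block independently with the same key, so equal ciphertext blocks imply equal plaintext blocks.
C[5] = C[6] = 0x69, so P[5] = P[6].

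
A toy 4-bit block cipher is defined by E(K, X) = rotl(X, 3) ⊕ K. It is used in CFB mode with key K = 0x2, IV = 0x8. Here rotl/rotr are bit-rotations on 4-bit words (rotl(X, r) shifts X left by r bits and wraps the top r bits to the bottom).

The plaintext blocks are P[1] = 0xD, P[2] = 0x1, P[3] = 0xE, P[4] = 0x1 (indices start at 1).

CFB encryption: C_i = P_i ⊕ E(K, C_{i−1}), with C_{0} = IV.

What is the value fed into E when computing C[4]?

0xB

C[1]: E(K, 0x8) = 0x6; 0xD ⊕ 0x6 = 0xB.
C[2]: E(K, 0xB) = 0xF; 0x1 ⊕ 0xF = 0xE.
C[3]: E(K, 0xE) = 0x5; 0xE ⊕ 0x5 = 0xB.
C[4]: E(K, 0xB) = 0xF; 0x1 ⊕ 0xF = 0xE.
So the input to E for block [4] is 0xB.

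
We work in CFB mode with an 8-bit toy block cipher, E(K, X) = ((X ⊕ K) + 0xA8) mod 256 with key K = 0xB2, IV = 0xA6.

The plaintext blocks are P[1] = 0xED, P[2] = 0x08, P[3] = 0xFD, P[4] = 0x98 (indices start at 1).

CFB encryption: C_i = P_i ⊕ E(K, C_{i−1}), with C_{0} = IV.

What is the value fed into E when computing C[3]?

0x83

C[1]: E(K, 0xA6) = 0xBC; 0xED ⊕ 0xBC = 0x51.
C[2]: E(K, 0x51) = 0x8B; 0x08 ⊕ 0x8B = 0x83.
C[3]: E(K, 0x83) = 0xD9; 0xFD ⊕ 0xD9 = 0x24.
So the input to E for block [3] is 0x83.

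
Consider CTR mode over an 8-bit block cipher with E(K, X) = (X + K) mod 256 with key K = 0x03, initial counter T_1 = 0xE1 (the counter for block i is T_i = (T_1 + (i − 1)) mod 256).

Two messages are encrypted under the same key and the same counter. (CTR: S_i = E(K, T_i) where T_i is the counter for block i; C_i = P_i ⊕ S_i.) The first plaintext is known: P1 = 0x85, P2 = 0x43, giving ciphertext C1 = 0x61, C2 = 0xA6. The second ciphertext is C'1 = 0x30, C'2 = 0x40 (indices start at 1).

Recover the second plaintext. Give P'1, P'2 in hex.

P'1 = 0xD4, P'2 = 0xA5

In CTR with a reused counter, both messages share the same keystream S_i, so C_i ⊕ C'_i = P_i ⊕ P'_i and thus P'_i = P_i ⊕ C_i ⊕ C'_i.
P'1: 0x85 ⊕ 0x61 ⊕ 0x30 = 0xD4.
P'2: 0x43 ⊕ 0xA6 ⊕ 0x40 = 0xA5.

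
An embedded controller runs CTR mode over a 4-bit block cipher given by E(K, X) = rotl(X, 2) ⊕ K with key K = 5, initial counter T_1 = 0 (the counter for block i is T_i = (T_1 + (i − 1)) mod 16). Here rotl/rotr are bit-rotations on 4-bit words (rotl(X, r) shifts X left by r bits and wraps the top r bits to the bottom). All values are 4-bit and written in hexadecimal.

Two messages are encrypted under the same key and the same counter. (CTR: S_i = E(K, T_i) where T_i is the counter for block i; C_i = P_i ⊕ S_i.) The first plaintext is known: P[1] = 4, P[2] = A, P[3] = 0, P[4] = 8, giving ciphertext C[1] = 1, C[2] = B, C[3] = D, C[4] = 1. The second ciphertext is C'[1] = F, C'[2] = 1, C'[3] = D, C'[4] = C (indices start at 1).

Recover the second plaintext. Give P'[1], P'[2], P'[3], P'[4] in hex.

P'[1] = A, P'[2] = 0, P'[3] = 0, P'[4] = 5

In CTR with a reused counter, both messages share the same keystream S_i, so C_i ⊕ C'_i = P_i ⊕ P'_i and thus P'_i = P_i ⊕ C_i ⊕ C'_i.
P'[1]: 4 ⊕ 1 ⊕ F = A.
P'[2]: A ⊕ B ⊕ 1 = 0.
P'[3]: 0 ⊕ D ⊕ D = 0.
P'[4]: 8 ⊕ 1 ⊕ C = 5.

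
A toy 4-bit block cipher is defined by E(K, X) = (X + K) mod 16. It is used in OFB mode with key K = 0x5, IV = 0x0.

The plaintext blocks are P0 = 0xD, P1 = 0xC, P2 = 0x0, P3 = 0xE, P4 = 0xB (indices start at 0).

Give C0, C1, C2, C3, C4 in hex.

C0 = 0x8, C1 = 0x6, C2 = 0xF, C3 = 0xA, C4 = 0x2

OFB encryption: S_i = E(K, S_{i−1}) with S_{−1} = IV; C_i = P_i ⊕ S_i.
C0: S = E(K, 0x0) = 0x5; 0xD ⊕ 0x5 = 0x8.
C1: S = E(K, 0x5) = 0xA; 0xC ⊕ 0xA = 0x6.
C2: S = E(K, 0xA) = 0xF; 0x0 ⊕ 0xF = 0xF.
C3: S = E(K, 0xF) = 0x4; 0xE ⊕ 0x4 = 0xA.
C4: S = E(K, 0x4) = 0x9; 0xB ⊕ 0x9 = 0x2.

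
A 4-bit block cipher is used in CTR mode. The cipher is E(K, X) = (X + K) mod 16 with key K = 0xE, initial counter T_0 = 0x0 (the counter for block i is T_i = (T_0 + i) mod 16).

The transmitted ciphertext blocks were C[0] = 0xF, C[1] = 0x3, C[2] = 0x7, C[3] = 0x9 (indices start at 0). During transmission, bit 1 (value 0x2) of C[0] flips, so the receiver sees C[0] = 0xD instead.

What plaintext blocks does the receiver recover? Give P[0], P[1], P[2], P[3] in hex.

CTR decryption: S_i = E(K, T_i) where T_i is the counter for block i; P_i = C_i ⊕ S_i.
Only C[0] changed, to 0xD. In CTR, a change in C_i flips the same bit in P_i only; the keystream is unaffected. Decrypting the received ciphertext:
P[0]: T = 0x0, S = E(K, T) = 0xE; 0xD ⊕ 0xE = 0x3.
P[1]: T = 0x1, S = E(K, T) = 0xF; 0x3 ⊕ 0xF = 0xC.
P[2]: T = 0x2, S = E(K, T) = 0x0; 0x7 ⊕ 0x0 = 0x7.
P[3]: T = 0x3, S = E(K, T) = 0x1; 0x9 ⊕ 0x1 = 0x8.
Blocks that differ from the original plaintext: P[0].

P[0] = 0x3, P[1] = 0xC, P[2] = 0x7, P[3] = 0x8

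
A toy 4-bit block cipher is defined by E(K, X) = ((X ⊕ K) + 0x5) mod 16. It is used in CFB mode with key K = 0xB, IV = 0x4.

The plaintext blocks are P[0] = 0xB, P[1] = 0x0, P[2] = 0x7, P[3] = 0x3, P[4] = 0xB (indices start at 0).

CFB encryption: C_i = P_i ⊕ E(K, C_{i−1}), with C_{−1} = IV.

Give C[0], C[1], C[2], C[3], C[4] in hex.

C[0] = 0xF, C[1] = 0x9, C[2] = 0x0, C[3] = 0x3, C[4] = 0x6

C[0]: E(K, 0x4) = 0x4; 0xB ⊕ 0x4 = 0xF.
C[1]: E(K, 0xF) = 0x9; 0x0 ⊕ 0x9 = 0x9.
C[2]: E(K, 0x9) = 0x7; 0x7 ⊕ 0x7 = 0x0.
C[3]: E(K, 0x0) = 0x0; 0x3 ⊕ 0x0 = 0x3.
C[4]: E(K, 0x3) = 0xD; 0xB ⊕ 0xD = 0x6.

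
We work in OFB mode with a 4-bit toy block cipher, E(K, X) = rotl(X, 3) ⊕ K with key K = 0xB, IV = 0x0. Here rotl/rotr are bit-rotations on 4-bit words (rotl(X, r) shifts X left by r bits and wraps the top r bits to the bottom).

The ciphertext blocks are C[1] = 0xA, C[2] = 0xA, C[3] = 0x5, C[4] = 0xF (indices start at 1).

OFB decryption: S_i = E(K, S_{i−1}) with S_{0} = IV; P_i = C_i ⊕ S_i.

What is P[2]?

P[2] = 0xC

P[1]: S = E(K, 0x0) = 0xB; 0xA ⊕ 0xB = 0x1.
P[2]: S = E(K, 0xB) = 0x6; 0xA ⊕ 0x6 = 0xC.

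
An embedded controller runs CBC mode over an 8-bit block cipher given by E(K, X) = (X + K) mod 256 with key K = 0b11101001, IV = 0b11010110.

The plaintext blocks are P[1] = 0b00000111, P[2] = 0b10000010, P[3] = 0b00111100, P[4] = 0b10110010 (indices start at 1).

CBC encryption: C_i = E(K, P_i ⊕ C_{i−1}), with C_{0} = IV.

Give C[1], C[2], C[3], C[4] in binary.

C[1] = 0b10111010, C[2] = 0b00100001, C[3] = 0b00000110, C[4] = 0b10011101

C[1]: P[1] ⊕ 0b11010110 = 0b11010001; E(K, 0b11010001) = 0b10111010.
C[2]: P[2] ⊕ 0b10111010 = 0b00111000; E(K, 0b00111000) = 0b00100001.
C[3]: P[3] ⊕ 0b00100001 = 0b00011101; E(K, 0b00011101) = 0b00000110.
C[4]: P[4] ⊕ 0b00000110 = 0b10110100; E(K, 0b10110100) = 0b10011101.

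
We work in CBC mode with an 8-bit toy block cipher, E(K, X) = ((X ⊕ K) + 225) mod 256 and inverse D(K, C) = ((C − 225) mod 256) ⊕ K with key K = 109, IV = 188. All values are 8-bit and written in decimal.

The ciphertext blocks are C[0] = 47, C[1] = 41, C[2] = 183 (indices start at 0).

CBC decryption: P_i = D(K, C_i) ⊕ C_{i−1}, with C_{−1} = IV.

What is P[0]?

P[0]: D(K, 47) = 35; 35 ⊕ 188 = 159.

P[0] = 159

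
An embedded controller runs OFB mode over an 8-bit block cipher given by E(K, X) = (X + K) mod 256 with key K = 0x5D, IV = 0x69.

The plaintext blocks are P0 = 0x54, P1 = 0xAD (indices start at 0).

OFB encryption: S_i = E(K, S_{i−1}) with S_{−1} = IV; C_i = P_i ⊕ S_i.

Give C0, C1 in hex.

C0: S = E(K, 0x69) = 0xC6; 0x54 ⊕ 0xC6 = 0x92.
C1: S = E(K, 0xC6) = 0x23; 0xAD ⊕ 0x23 = 0x8E.

C0 = 0x92, C1 = 0x8E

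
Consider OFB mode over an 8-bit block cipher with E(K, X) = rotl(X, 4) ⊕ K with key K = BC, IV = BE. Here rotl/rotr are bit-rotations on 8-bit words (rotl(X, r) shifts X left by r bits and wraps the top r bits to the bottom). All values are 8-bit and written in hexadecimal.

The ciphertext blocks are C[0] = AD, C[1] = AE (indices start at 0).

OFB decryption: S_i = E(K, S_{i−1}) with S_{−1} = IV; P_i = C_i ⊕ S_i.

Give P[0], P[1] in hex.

P[0] = FA, P[1] = 67

P[0]: S = E(K, BE) = 57; AD ⊕ 57 = FA.
P[1]: S = E(K, 57) = C9; AE ⊕ C9 = 67.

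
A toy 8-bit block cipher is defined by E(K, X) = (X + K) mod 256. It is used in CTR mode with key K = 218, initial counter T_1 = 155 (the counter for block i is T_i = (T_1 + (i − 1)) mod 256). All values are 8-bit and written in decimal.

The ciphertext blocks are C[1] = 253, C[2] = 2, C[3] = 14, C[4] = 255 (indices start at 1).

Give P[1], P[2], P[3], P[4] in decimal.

P[1] = 136, P[2] = 116, P[3] = 121, P[4] = 135

CTR decryption: S_i = E(K, T_i) where T_i is the counter for block i; P_i = C_i ⊕ S_i.
P[1]: T = 155, S = E(K, T) = 117; 253 ⊕ 117 = 136.
P[2]: T = 156, S = E(K, T) = 118; 2 ⊕ 118 = 116.
P[3]: T = 157, S = E(K, T) = 119; 14 ⊕ 119 = 121.
P[4]: T = 158, S = E(K, T) = 120; 255 ⊕ 120 = 135.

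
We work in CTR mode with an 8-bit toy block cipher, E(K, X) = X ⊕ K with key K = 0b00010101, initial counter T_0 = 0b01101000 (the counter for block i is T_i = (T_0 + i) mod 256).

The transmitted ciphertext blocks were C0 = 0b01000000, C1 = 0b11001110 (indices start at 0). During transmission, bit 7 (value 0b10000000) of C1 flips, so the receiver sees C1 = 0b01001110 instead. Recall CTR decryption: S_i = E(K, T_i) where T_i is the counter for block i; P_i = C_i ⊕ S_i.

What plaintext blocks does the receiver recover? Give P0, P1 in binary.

P0 = 0b00111101, P1 = 0b00110010

Only C1 changed, to 0b01001110. In CTR, a change in C_i flips the same bit in P_i only; the keystream is unaffected. Decrypting the received ciphertext:
P0: T = 0b01101000, S = E(K, T) = 0b01111101; 0b01000000 ⊕ 0b01111101 = 0b00111101.
P1: T = 0b01101001, S = E(K, T) = 0b01111100; 0b01001110 ⊕ 0b01111100 = 0b00110010.
Blocks that differ from the original plaintext: P1.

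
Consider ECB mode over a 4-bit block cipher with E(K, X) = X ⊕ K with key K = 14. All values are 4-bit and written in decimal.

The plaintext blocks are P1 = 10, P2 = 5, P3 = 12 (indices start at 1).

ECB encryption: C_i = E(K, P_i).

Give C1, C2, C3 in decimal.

C1 = 4, C2 = 11, C3 = 2

C1: E(K, 10) = 4.
C2: E(K, 5) = 11.
C3: E(K, 12) = 2.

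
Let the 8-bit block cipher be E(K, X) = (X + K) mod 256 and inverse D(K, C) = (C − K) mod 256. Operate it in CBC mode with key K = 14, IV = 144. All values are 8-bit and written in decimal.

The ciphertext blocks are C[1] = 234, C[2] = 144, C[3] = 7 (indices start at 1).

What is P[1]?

P[1] = 76

CBC decryption: P_i = D(K, C_i) ⊕ C_{i−1}, with C_{0} = IV.
P[1]: D(K, 234) = 220; 220 ⊕ 144 = 76.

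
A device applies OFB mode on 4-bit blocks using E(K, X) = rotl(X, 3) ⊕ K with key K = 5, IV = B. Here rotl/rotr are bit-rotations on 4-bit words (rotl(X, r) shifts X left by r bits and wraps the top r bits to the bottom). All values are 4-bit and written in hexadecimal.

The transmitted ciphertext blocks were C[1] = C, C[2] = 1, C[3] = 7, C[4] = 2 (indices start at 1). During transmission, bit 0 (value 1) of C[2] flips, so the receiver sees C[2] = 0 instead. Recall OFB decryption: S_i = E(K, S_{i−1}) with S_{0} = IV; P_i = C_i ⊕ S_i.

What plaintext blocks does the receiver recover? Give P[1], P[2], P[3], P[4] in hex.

P[1] = 4, P[2] = 1, P[3] = A, P[4] = 9

Only C[2] changed, to 0. In OFB, a change in C_i flips the same bit in P_i only; the keystream is unaffected. Decrypting the received ciphertext:
P[1]: S = E(K, B) = 8; C ⊕ 8 = 4.
P[2]: S = E(K, 8) = 1; 0 ⊕ 1 = 1.
P[3]: S = E(K, 1) = D; 7 ⊕ D = A.
P[4]: S = E(K, D) = B; 2 ⊕ B = 9.
Blocks that differ from the original plaintext: P[2].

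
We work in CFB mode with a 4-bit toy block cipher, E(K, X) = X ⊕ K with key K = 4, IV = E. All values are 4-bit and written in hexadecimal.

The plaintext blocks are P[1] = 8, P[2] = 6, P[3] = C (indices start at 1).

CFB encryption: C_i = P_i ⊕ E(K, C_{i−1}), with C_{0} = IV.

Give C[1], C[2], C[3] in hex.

C[1]: E(K, E) = A; 8 ⊕ A = 2.
C[2]: E(K, 2) = 6; 6 ⊕ 6 = 0.
C[3]: E(K, 0) = 4; C ⊕ 4 = 8.

C[1] = 2, C[2] = 0, C[3] = 8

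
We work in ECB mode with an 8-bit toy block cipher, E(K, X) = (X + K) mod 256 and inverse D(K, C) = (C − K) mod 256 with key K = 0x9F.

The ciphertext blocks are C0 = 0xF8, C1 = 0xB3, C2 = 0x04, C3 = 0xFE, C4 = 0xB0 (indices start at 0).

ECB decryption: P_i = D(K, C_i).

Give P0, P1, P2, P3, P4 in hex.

P0: D(K, 0xF8) = 0x59.
P1: D(K, 0xB3) = 0x14.
P2: D(K, 0x04) = 0x65.
P3: D(K, 0xFE) = 0x5F.
P4: D(K, 0xB0) = 0x11.

P0 = 0x59, P1 = 0x14, P2 = 0x65, P3 = 0x5F, P4 = 0x11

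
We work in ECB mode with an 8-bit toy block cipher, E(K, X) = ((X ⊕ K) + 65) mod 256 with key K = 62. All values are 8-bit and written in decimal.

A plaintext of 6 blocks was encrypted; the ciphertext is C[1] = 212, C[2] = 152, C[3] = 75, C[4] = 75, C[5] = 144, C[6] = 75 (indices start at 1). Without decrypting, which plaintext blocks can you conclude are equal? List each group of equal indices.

P[3] = P[4] = P[6]

ECB encrypts each block independently with the same key, so equal ciphertext blocks imply equal plaintext blocks.
C[3] = C[4] = C[6] = 75, so P[3] = P[4] = P[6].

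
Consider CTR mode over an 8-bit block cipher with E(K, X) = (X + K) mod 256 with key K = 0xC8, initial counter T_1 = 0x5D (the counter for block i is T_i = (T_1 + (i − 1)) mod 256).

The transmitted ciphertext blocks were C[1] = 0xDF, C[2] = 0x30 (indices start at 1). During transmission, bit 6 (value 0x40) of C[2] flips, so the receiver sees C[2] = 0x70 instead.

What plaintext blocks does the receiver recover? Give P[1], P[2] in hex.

CTR decryption: S_i = E(K, T_i) where T_i is the counter for block i; P_i = C_i ⊕ S_i.
Only C[2] changed, to 0x70. In CTR, a change in C_i flips the same bit in P_i only; the keystream is unaffected. Decrypting the received ciphertext:
P[1]: T = 0x5D, S = E(K, T) = 0x25; 0xDF ⊕ 0x25 = 0xFA.
P[2]: T = 0x5E, S = E(K, T) = 0x26; 0x70 ⊕ 0x26 = 0x56.
Blocks that differ from the original plaintext: P[2].

P[1] = 0xFA, P[2] = 0x56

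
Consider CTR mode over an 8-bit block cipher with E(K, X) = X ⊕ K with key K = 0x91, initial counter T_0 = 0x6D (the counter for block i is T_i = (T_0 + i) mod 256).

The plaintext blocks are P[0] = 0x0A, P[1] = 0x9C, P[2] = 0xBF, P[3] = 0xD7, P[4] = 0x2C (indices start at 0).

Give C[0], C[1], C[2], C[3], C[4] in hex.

CTR encryption: S_i = E(K, T_i) where T_i is the counter for block i; C_i = P_i ⊕ S_i.
C[0]: T = 0x6D, S = E(K, T) = 0xFC; 0x0A ⊕ 0xFC = 0xF6.
C[1]: T = 0x6E, S = E(K, T) = 0xFF; 0x9C ⊕ 0xFF = 0x63.
C[2]: T = 0x6F, S = E(K, T) = 0xFE; 0xBF ⊕ 0xFE = 0x41.
C[3]: T = 0x70, S = E(K, T) = 0xE1; 0xD7 ⊕ 0xE1 = 0x36.
C[4]: T = 0x71, S = E(K, T) = 0xE0; 0x2C ⊕ 0xE0 = 0xCC.

C[0] = 0xF6, C[1] = 0x63, C[2] = 0x41, C[3] = 0x36, C[4] = 0xCC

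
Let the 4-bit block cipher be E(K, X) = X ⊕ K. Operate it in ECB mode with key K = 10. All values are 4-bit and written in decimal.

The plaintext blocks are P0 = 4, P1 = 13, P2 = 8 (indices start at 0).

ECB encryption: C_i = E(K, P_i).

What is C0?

C0: E(K, 4) = 14.

C0 = 14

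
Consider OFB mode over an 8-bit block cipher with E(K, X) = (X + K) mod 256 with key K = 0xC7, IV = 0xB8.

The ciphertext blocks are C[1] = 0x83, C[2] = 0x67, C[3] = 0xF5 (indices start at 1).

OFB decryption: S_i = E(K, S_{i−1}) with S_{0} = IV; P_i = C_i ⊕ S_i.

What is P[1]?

P[1]: S = E(K, 0xB8) = 0x7F; 0x83 ⊕ 0x7F = 0xFC.

P[1] = 0xFC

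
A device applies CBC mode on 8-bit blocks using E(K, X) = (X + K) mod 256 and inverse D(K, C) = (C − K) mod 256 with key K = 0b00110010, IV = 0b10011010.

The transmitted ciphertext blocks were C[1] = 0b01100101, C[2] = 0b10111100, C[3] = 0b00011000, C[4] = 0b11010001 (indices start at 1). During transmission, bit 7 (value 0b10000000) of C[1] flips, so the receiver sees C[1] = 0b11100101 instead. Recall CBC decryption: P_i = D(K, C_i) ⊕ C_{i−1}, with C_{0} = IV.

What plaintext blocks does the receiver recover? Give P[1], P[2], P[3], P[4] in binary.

Only C[1] changed, to 0b11100101. In CBC, a change in C_i garbles P_i and flips the same bit in P_{i+1}. Decrypting the received ciphertext:
P[1]: D(K, 0b11100101) = 0b10110011; 0b10110011 ⊕ 0b10011010 = 0b00101001.
P[2]: D(K, 0b10111100) = 0b10001010; 0b10001010 ⊕ 0b11100101 = 0b01101111.
P[3]: D(K, 0b00011000) = 0b11100110; 0b11100110 ⊕ 0b10111100 = 0b01011010.
P[4]: D(K, 0b11010001) = 0b10011111; 0b10011111 ⊕ 0b00011000 = 0b10000111.
Blocks that differ from the original plaintext: P[1], P[2].

P[1] = 0b00101001, P[2] = 0b01101111, P[3] = 0b01011010, P[4] = 0b10000111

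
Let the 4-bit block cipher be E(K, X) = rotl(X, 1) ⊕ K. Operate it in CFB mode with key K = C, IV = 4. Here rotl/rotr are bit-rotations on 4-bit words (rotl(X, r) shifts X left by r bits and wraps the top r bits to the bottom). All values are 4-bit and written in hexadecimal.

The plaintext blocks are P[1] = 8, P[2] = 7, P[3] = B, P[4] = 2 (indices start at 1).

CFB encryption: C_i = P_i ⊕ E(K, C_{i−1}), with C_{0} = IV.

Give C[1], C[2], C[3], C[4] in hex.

C[1] = C, C[2] = 2, C[3] = 3, C[4] = 8

C[1]: E(K, 4) = 4; 8 ⊕ 4 = C.
C[2]: E(K, C) = 5; 7 ⊕ 5 = 2.
C[3]: E(K, 2) = 8; B ⊕ 8 = 3.
C[4]: E(K, 3) = A; 2 ⊕ A = 8.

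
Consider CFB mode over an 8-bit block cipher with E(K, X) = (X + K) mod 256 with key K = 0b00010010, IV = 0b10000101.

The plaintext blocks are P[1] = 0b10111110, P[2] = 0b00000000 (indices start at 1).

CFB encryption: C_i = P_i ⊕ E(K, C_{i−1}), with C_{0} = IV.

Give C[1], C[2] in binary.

C[1] = 0b00101001, C[2] = 0b00111011

C[1]: E(K, 0b10000101) = 0b10010111; 0b10111110 ⊕ 0b10010111 = 0b00101001.
C[2]: E(K, 0b00101001) = 0b00111011; 0b00000000 ⊕ 0b00111011 = 0b00111011.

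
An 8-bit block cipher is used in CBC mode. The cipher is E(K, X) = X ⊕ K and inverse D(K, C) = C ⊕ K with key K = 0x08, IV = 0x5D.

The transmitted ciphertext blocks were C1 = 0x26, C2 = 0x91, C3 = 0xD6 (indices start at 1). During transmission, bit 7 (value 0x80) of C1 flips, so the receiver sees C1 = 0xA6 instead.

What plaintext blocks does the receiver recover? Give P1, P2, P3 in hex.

CBC decryption: P_i = D(K, C_i) ⊕ C_{i−1}, with C_{0} = IV.
Only C1 changed, to 0xA6. In CBC, a change in C_i garbles P_i and flips the same bit in P_{i+1}. Decrypting the received ciphertext:
P1: D(K, 0xA6) = 0xAE; 0xAE ⊕ 0x5D = 0xF3.
P2: D(K, 0x91) = 0x99; 0x99 ⊕ 0xA6 = 0x3F.
P3: D(K, 0xD6) = 0xDE; 0xDE ⊕ 0x91 = 0x4F.
Blocks that differ from the original plaintext: P1, P2.

P1 = 0xF3, P2 = 0x3F, P3 = 0x4F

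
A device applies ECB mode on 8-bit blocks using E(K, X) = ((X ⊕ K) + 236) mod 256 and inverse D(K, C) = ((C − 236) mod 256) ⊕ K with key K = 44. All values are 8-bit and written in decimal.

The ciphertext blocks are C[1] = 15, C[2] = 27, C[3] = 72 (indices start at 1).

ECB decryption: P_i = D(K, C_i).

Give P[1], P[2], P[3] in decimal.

P[1]: D(K, 15) = 15.
P[2]: D(K, 27) = 3.
P[3]: D(K, 72) = 112.

P[1] = 15, P[2] = 3, P[3] = 112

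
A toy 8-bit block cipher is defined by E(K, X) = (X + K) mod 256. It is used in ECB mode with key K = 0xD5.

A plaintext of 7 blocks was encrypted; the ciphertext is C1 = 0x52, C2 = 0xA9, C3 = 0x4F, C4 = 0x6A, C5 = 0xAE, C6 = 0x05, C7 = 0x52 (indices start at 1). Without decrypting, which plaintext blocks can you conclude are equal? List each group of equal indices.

P1 = P7

ECB encrypts each block independently with the same key, so equal ciphertext blocks imply equal plaintext blocks.
C1 = C7 = 0x52, so P1 = P7.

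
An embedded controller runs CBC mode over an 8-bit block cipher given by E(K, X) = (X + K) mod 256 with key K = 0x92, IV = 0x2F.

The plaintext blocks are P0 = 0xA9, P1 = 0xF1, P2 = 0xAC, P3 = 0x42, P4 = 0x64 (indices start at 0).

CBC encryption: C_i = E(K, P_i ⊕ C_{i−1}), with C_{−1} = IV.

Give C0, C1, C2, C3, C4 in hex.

C0 = 0x18, C1 = 0x7B, C2 = 0x69, C3 = 0xBD, C4 = 0x6B

C0: P0 ⊕ 0x2F = 0x86; E(K, 0x86) = 0x18.
C1: P1 ⊕ 0x18 = 0xE9; E(K, 0xE9) = 0x7B.
C2: P2 ⊕ 0x7B = 0xD7; E(K, 0xD7) = 0x69.
C3: P3 ⊕ 0x69 = 0x2B; E(K, 0x2B) = 0xBD.
C4: P4 ⊕ 0xBD = 0xD9; E(K, 0xD9) = 0x6B.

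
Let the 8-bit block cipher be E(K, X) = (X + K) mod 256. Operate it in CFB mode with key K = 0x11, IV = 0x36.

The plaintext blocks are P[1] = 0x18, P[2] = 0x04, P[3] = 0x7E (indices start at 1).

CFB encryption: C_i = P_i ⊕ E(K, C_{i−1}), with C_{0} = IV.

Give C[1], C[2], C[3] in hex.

C[1]: E(K, 0x36) = 0x47; 0x18 ⊕ 0x47 = 0x5F.
C[2]: E(K, 0x5F) = 0x70; 0x04 ⊕ 0x70 = 0x74.
C[3]: E(K, 0x74) = 0x85; 0x7E ⊕ 0x85 = 0xFB.

C[1] = 0x5F, C[2] = 0x74, C[3] = 0xFB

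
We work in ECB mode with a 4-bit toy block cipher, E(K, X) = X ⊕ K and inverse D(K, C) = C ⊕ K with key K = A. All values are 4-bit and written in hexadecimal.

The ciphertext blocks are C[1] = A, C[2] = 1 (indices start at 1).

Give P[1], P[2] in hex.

ECB decryption: P_i = D(K, C_i).
P[1]: D(K, A) = 0.
P[2]: D(K, 1) = B.

P[1] = 0, P[2] = B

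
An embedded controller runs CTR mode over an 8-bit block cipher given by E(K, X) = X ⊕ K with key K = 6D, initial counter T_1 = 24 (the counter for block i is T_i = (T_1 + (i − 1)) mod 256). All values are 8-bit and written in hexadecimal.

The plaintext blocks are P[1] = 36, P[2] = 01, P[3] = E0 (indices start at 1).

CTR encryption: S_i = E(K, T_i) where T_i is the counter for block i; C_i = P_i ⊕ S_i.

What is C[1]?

C[1]: T = 24, S = E(K, T) = 49; 36 ⊕ 49 = 7F.

C[1] = 7F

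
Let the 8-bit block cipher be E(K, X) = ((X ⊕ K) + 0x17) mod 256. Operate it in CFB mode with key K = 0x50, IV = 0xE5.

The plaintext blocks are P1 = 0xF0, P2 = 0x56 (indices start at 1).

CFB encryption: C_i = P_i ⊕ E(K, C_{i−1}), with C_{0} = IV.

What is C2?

C2 = 0xD5

C1: E(K, 0xE5) = 0xCC; 0xF0 ⊕ 0xCC = 0x3C.
C2: E(K, 0x3C) = 0x83; 0x56 ⊕ 0x83 = 0xD5.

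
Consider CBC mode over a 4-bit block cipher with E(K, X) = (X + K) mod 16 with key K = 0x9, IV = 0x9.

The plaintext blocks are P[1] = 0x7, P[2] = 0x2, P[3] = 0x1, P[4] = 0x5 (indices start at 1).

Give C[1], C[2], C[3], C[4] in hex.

CBC encryption: C_i = E(K, P_i ⊕ C_{i−1}), with C_{0} = IV.
C[1]: P[1] ⊕ 0x9 = 0xE; E(K, 0xE) = 0x7.
C[2]: P[2] ⊕ 0x7 = 0x5; E(K, 0x5) = 0xE.
C[3]: P[3] ⊕ 0xE = 0xF; E(K, 0xF) = 0x8.
C[4]: P[4] ⊕ 0x8 = 0xD; E(K, 0xD) = 0x6.

C[1] = 0x7, C[2] = 0xE, C[3] = 0x8, C[4] = 0x6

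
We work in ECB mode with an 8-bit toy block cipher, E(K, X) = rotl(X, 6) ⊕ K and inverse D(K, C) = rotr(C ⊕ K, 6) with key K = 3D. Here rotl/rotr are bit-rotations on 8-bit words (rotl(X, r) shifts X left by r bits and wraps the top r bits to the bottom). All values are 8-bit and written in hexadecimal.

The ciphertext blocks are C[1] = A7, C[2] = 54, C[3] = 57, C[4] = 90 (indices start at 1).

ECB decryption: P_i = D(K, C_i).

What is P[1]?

P[1]: D(K, A7) = 6A.

P[1] = 6A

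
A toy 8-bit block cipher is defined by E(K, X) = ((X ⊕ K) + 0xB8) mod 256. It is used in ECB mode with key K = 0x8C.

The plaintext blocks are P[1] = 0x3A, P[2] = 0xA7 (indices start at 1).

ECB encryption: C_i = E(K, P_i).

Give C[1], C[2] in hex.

C[1] = 0x6E, C[2] = 0xE3

C[1]: E(K, 0x3A) = 0x6E.
C[2]: E(K, 0xA7) = 0xE3.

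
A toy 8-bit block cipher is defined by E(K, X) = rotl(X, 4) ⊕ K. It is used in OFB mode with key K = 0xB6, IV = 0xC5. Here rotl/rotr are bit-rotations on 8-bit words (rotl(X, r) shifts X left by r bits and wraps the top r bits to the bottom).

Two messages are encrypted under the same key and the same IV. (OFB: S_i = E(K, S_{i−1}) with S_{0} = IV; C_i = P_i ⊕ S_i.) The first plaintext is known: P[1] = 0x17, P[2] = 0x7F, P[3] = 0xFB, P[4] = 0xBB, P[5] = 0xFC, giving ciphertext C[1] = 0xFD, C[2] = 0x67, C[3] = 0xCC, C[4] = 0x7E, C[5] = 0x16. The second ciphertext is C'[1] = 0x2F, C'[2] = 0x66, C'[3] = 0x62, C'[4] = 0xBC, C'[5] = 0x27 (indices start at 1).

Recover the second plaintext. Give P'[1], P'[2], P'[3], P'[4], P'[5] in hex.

In OFB with a reused IV, both messages share the same keystream S_i, so C_i ⊕ C'_i = P_i ⊕ P'_i and thus P'_i = P_i ⊕ C_i ⊕ C'_i.
P'[1]: 0x17 ⊕ 0xFD ⊕ 0x2F = 0xC5.
P'[2]: 0x7F ⊕ 0x67 ⊕ 0x66 = 0x7E.
P'[3]: 0xFB ⊕ 0xCC ⊕ 0x62 = 0x55.
P'[4]: 0xBB ⊕ 0x7E ⊕ 0xBC = 0x79.
P'[5]: 0xFC ⊕ 0x16 ⊕ 0x27 = 0xCD.

P'[1] = 0xC5, P'[2] = 0x7E, P'[3] = 0x55, P'[4] = 0x79, P'[5] = 0xCD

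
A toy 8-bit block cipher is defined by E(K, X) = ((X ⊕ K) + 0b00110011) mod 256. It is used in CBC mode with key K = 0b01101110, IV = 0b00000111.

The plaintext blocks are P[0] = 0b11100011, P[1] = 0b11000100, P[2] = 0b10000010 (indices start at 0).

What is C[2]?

C[2] = 0b11011001

CBC encryption: C_i = E(K, P_i ⊕ C_{i−1}), with C_{−1} = IV.
C[0]: P[0] ⊕ 0b00000111 = 0b11100100; E(K, 0b11100100) = 0b10111101.
C[1]: P[1] ⊕ 0b10111101 = 0b01111001; E(K, 0b01111001) = 0b01001010.
C[2]: P[2] ⊕ 0b01001010 = 0b11001000; E(K, 0b11001000) = 0b11011001.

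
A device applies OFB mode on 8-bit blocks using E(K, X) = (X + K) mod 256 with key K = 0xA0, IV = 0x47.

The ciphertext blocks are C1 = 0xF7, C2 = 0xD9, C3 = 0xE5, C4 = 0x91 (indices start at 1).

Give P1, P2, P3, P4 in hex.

P1 = 0x10, P2 = 0x5E, P3 = 0xC2, P4 = 0x56

OFB decryption: S_i = E(K, S_{i−1}) with S_{0} = IV; P_i = C_i ⊕ S_i.
P1: S = E(K, 0x47) = 0xE7; 0xF7 ⊕ 0xE7 = 0x10.
P2: S = E(K, 0xE7) = 0x87; 0xD9 ⊕ 0x87 = 0x5E.
P3: S = E(K, 0x87) = 0x27; 0xE5 ⊕ 0x27 = 0xC2.
P4: S = E(K, 0x27) = 0xC7; 0x91 ⊕ 0xC7 = 0x56.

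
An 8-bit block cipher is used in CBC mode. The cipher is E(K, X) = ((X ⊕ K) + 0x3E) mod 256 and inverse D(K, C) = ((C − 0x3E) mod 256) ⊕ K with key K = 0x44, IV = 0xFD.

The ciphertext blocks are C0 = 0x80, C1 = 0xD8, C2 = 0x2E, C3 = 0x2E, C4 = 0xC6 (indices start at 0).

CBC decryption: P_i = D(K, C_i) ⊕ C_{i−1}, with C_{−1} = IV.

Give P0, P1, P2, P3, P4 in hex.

P0: D(K, 0x80) = 0x06; 0x06 ⊕ 0xFD = 0xFB.
P1: D(K, 0xD8) = 0xDE; 0xDE ⊕ 0x80 = 0x5E.
P2: D(K, 0x2E) = 0xB4; 0xB4 ⊕ 0xD8 = 0x6C.
P3: D(K, 0x2E) = 0xB4; 0xB4 ⊕ 0x2E = 0x9A.
P4: D(K, 0xC6) = 0xCC; 0xCC ⊕ 0x2E = 0xE2.

P0 = 0xFB, P1 = 0x5E, P2 = 0x6C, P3 = 0x9A, P4 = 0xE2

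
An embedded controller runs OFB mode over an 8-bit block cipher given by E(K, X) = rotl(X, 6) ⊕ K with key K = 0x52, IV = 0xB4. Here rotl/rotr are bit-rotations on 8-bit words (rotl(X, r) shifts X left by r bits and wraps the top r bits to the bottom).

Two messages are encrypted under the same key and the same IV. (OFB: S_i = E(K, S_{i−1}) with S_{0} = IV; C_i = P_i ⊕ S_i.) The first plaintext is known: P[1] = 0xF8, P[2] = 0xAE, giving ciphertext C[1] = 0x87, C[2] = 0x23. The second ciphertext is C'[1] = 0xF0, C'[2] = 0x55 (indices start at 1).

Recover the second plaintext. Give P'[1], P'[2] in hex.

In OFB with a reused IV, both messages share the same keystream S_i, so C_i ⊕ C'_i = P_i ⊕ P'_i and thus P'_i = P_i ⊕ C_i ⊕ C'_i.
P'[1]: 0xF8 ⊕ 0x87 ⊕ 0xF0 = 0x8F.
P'[2]: 0xAE ⊕ 0x23 ⊕ 0x55 = 0xD8.

P'[1] = 0x8F, P'[2] = 0xD8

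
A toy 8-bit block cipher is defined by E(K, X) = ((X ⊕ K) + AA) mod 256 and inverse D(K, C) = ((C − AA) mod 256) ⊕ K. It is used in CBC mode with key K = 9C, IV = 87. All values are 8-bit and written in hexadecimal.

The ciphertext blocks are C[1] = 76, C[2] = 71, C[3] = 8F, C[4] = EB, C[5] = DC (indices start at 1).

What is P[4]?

P[4] = 52

CBC decryption: P_i = D(K, C_i) ⊕ C_{i−1}, with C_{0} = IV.
P[4]: D(K, EB) = DD; DD ⊕ 8F = 52.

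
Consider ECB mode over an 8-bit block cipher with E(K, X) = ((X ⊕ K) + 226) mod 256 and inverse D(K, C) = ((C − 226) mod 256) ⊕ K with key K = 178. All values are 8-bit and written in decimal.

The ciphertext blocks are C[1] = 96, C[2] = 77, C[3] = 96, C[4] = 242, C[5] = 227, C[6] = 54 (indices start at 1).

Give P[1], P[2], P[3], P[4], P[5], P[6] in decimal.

P[1] = 204, P[2] = 217, P[3] = 204, P[4] = 162, P[5] = 179, P[6] = 230

ECB decryption: P_i = D(K, C_i).
P[1]: D(K, 96) = 204.
P[2]: D(K, 77) = 217.
P[3]: D(K, 96) = 204.
P[4]: D(K, 242) = 162.
P[5]: D(K, 227) = 179.
P[6]: D(K, 54) = 230.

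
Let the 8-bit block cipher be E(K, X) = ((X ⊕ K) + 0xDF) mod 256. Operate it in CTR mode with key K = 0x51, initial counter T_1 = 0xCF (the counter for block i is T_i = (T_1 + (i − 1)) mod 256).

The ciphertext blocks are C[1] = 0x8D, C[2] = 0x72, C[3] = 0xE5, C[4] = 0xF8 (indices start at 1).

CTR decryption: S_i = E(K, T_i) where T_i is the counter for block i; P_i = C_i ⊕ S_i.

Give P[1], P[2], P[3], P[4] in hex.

P[1]: T = 0xCF, S = E(K, T) = 0x7D; 0x8D ⊕ 0x7D = 0xF0.
P[2]: T = 0xD0, S = E(K, T) = 0x60; 0x72 ⊕ 0x60 = 0x12.
P[3]: T = 0xD1, S = E(K, T) = 0x5F; 0xE5 ⊕ 0x5F = 0xBA.
P[4]: T = 0xD2, S = E(K, T) = 0x62; 0xF8 ⊕ 0x62 = 0x9A.

P[1] = 0xF0, P[2] = 0x12, P[3] = 0xBA, P[4] = 0x9A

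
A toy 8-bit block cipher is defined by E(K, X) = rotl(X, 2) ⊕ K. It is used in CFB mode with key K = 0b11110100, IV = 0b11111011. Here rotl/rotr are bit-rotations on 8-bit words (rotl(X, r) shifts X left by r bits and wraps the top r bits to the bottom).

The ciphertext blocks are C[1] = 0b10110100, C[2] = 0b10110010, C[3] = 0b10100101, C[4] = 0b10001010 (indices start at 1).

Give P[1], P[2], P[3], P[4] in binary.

CFB decryption: P_i = C_i ⊕ E(K, C_{i−1}), with C_{0} = IV.
P[1]: E(K, 0b11111011) = 0b00011011; 0b10110100 ⊕ 0b00011011 = 0b10101111.
P[2]: E(K, 0b10110100) = 0b00100110; 0b10110010 ⊕ 0b00100110 = 0b10010100.
P[3]: E(K, 0b10110010) = 0b00111110; 0b10100101 ⊕ 0b00111110 = 0b10011011.
P[4]: E(K, 0b10100101) = 0b01100010; 0b10001010 ⊕ 0b01100010 = 0b11101000.

P[1] = 0b10101111, P[2] = 0b10010100, P[3] = 0b10011011, P[4] = 0b11101000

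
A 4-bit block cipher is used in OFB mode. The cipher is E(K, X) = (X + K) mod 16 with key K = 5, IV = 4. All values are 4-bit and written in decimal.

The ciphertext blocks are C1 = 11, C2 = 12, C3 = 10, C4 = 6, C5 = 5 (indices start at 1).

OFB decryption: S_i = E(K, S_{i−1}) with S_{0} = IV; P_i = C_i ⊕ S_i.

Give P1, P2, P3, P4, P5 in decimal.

P1: S = E(K, 4) = 9; 11 ⊕ 9 = 2.
P2: S = E(K, 9) = 14; 12 ⊕ 14 = 2.
P3: S = E(K, 14) = 3; 10 ⊕ 3 = 9.
P4: S = E(K, 3) = 8; 6 ⊕ 8 = 14.
P5: S = E(K, 8) = 13; 5 ⊕ 13 = 8.

P1 = 2, P2 = 2, P3 = 9, P4 = 14, P5 = 8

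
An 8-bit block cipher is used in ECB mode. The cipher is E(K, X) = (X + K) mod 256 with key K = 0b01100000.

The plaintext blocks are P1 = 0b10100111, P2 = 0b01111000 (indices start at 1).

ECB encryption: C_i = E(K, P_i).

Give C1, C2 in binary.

C1 = 0b00000111, C2 = 0b11011000

C1: E(K, 0b10100111) = 0b00000111.
C2: E(K, 0b01111000) = 0b11011000.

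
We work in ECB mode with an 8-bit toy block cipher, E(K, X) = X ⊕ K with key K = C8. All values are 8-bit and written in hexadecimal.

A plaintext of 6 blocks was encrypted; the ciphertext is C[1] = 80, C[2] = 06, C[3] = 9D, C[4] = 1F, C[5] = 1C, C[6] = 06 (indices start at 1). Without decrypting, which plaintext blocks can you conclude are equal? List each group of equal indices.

P[2] = P[6]

ECB encrypts each block independently with the same key, so equal ciphertext blocks imply equal plaintext blocks.
C[2] = C[6] = 06, so P[2] = P[6].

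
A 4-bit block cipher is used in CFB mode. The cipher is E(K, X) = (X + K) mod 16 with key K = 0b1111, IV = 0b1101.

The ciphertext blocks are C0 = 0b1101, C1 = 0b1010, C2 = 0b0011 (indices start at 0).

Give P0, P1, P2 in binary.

P0 = 0b0001, P1 = 0b0110, P2 = 0b1010

CFB decryption: P_i = C_i ⊕ E(K, C_{i−1}), with C_{−1} = IV.
P0: E(K, 0b1101) = 0b1100; 0b1101 ⊕ 0b1100 = 0b0001.
P1: E(K, 0b1101) = 0b1100; 0b1010 ⊕ 0b1100 = 0b0110.
P2: E(K, 0b1010) = 0b1001; 0b0011 ⊕ 0b1001 = 0b1010.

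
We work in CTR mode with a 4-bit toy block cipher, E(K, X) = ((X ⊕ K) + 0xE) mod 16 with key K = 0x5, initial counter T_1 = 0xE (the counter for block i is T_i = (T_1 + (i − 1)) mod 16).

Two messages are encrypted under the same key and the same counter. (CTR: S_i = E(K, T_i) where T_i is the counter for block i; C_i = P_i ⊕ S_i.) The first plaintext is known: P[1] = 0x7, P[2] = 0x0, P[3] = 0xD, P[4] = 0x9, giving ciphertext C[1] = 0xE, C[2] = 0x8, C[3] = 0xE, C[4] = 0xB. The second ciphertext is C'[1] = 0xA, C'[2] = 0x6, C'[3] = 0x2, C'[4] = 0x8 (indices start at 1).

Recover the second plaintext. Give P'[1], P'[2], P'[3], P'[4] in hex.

P'[1] = 0x3, P'[2] = 0xE, P'[3] = 0x1, P'[4] = 0xA

In CTR with a reused counter, both messages share the same keystream S_i, so C_i ⊕ C'_i = P_i ⊕ P'_i and thus P'_i = P_i ⊕ C_i ⊕ C'_i.
P'[1]: 0x7 ⊕ 0xE ⊕ 0xA = 0x3.
P'[2]: 0x0 ⊕ 0x8 ⊕ 0x6 = 0xE.
P'[3]: 0xD ⊕ 0xE ⊕ 0x2 = 0x1.
P'[4]: 0x9 ⊕ 0xB ⊕ 0x8 = 0xA.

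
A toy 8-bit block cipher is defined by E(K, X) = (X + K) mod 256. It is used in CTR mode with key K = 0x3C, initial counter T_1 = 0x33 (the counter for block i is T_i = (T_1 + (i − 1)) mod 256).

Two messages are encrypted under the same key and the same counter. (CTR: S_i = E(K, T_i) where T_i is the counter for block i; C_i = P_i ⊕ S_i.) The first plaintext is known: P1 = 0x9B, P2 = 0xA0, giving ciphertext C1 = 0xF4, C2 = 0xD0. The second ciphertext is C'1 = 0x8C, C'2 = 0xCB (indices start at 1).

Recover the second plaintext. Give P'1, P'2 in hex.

P'1 = 0xE3, P'2 = 0xBB

In CTR with a reused counter, both messages share the same keystream S_i, so C_i ⊕ C'_i = P_i ⊕ P'_i and thus P'_i = P_i ⊕ C_i ⊕ C'_i.
P'1: 0x9B ⊕ 0xF4 ⊕ 0x8C = 0xE3.
P'2: 0xA0 ⊕ 0xD0 ⊕ 0xCB = 0xBB.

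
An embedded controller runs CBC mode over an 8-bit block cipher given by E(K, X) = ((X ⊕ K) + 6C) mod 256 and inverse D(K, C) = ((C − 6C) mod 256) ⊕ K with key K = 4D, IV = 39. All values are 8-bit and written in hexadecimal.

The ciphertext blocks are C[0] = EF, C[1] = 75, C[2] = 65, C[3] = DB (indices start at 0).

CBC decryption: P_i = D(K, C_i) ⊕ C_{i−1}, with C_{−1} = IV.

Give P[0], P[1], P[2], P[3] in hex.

P[0]: D(K, EF) = CE; CE ⊕ 39 = F7.
P[1]: D(K, 75) = 44; 44 ⊕ EF = AB.
P[2]: D(K, 65) = B4; B4 ⊕ 75 = C1.
P[3]: D(K, DB) = 22; 22 ⊕ 65 = 47.

P[0] = F7, P[1] = AB, P[2] = C1, P[3] = 47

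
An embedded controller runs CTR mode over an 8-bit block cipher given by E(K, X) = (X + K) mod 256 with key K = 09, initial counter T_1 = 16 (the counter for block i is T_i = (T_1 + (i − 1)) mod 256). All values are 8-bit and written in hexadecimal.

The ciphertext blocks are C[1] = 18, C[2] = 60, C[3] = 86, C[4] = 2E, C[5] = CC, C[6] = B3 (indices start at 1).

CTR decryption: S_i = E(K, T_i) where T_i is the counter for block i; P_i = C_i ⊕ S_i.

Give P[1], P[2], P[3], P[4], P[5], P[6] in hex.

P[1]: T = 16, S = E(K, T) = 1F; 18 ⊕ 1F = 07.
P[2]: T = 17, S = E(K, T) = 20; 60 ⊕ 20 = 40.
P[3]: T = 18, S = E(K, T) = 21; 86 ⊕ 21 = A7.
P[4]: T = 19, S = E(K, T) = 22; 2E ⊕ 22 = 0C.
P[5]: T = 1A, S = E(K, T) = 23; CC ⊕ 23 = EF.
P[6]: T = 1B, S = E(K, T) = 24; B3 ⊕ 24 = 97.

P[1] = 07, P[2] = 40, P[3] = A7, P[4] = 0C, P[5] = EF, P[6] = 97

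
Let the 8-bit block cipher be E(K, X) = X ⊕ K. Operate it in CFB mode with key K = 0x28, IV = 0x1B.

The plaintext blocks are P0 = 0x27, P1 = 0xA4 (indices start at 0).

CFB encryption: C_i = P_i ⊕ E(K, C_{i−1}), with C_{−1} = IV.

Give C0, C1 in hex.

C0: E(K, 0x1B) = 0x33; 0x27 ⊕ 0x33 = 0x14.
C1: E(K, 0x14) = 0x3C; 0xA4 ⊕ 0x3C = 0x98.

C0 = 0x14, C1 = 0x98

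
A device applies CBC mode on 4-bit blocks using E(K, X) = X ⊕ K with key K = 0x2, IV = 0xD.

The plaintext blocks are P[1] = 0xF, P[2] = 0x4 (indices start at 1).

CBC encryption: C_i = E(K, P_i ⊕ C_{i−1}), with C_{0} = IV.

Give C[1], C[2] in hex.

C[1] = 0x0, C[2] = 0x6

C[1]: P[1] ⊕ 0xD = 0x2; E(K, 0x2) = 0x0.
C[2]: P[2] ⊕ 0x0 = 0x4; E(K, 0x4) = 0x6.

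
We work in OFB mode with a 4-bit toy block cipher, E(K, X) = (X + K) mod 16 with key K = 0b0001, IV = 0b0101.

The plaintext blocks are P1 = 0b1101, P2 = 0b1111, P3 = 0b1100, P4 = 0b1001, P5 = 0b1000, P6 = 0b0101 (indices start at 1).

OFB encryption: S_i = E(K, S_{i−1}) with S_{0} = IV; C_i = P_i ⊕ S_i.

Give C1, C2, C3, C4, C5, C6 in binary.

C1 = 0b1011, C2 = 0b1000, C3 = 0b0100, C4 = 0b0000, C5 = 0b0010, C6 = 0b1110

C1: S = E(K, 0b0101) = 0b0110; 0b1101 ⊕ 0b0110 = 0b1011.
C2: S = E(K, 0b0110) = 0b0111; 0b1111 ⊕ 0b0111 = 0b1000.
C3: S = E(K, 0b0111) = 0b1000; 0b1100 ⊕ 0b1000 = 0b0100.
C4: S = E(K, 0b1000) = 0b1001; 0b1001 ⊕ 0b1001 = 0b0000.
C5: S = E(K, 0b1001) = 0b1010; 0b1000 ⊕ 0b1010 = 0b0010.
C6: S = E(K, 0b1010) = 0b1011; 0b0101 ⊕ 0b1011 = 0b1110.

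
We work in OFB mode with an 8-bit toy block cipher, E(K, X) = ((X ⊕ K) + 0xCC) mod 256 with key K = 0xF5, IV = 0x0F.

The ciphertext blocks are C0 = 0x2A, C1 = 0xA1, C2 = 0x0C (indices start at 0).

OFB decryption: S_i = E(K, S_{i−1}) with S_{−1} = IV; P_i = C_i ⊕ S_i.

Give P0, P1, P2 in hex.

P0: S = E(K, 0x0F) = 0xC6; 0x2A ⊕ 0xC6 = 0xEC.
P1: S = E(K, 0xC6) = 0xFF; 0xA1 ⊕ 0xFF = 0x5E.
P2: S = E(K, 0xFF) = 0xD6; 0x0C ⊕ 0xD6 = 0xDA.

P0 = 0xEC, P1 = 0x5E, P2 = 0xDA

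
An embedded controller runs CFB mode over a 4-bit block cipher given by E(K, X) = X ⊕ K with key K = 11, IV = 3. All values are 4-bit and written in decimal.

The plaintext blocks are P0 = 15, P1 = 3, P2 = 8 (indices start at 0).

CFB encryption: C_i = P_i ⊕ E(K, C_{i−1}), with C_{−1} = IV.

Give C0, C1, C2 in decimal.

C0: E(K, 3) = 8; 15 ⊕ 8 = 7.
C1: E(K, 7) = 12; 3 ⊕ 12 = 15.
C2: E(K, 15) = 4; 8 ⊕ 4 = 12.

C0 = 7, C1 = 15, C2 = 12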